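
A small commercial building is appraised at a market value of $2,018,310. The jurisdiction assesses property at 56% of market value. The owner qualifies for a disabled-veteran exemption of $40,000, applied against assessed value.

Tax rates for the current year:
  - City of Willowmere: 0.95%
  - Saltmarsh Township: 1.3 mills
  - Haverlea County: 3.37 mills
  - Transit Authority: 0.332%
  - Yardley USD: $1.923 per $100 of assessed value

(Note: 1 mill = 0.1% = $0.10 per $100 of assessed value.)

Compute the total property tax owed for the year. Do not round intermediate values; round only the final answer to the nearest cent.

$40,034.11

Assessed value = $2,018,310 × 0.56 = $1,130,253.6
Taxable value = $1,130,253.6 − $40,000 = $1,090,253.6
City of Willowmere: $1,090,253.6 × 0.0095 = $10,357.4092
Saltmarsh Township: $1,090,253.6 × 0.0013 = $1,417.32968
Haverlea County: $1,090,253.6 × 0.00337 = $3,674.154632
Transit Authority: $1,090,253.6 × 0.00332 = $3,619.641952
Yardley USD: $1,090,253.6 × 0.01923 = $20,965.576728
Total = $40,034.112192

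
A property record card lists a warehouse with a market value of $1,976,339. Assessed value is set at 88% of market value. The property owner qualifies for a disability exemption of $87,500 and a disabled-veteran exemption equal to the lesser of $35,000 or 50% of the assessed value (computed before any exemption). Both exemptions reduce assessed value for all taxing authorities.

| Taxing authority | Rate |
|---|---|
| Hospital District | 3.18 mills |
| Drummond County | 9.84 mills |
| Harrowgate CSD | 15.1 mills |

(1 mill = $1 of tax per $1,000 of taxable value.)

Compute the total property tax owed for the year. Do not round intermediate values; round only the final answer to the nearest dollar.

Assessed value = $1,976,339 × 0.88 = $1,739,178.32
Disabled-veteran exemption = min($35,000, 50% × $1,739,178.32) = min($35,000, $869,589.16) = $35,000 (dollar cap binds)
Taxable value = $1,739,178.32 − $87,500 − $35,000 = $1,616,678.32
Hospital District: $1,616,678.32 × 0.00318 = $5,141.0370576
Drummond County: $1,616,678.32 × 0.00984 = $15,908.1146688
Harrowgate CSD: $1,616,678.32 × 0.0151 = $24,411.842632
Total = $45,460.9943584

$45,461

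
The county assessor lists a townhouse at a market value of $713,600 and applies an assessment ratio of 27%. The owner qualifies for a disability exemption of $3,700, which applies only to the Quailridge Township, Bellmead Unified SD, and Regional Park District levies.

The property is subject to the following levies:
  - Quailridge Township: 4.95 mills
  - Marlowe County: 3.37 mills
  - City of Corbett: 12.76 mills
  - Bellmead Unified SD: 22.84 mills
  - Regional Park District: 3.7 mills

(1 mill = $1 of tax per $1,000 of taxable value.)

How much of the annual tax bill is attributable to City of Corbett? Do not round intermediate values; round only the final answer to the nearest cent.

Assessed value = $713,600 × 0.27 = $192,672
City of Corbett taxable value = $192,672 (exemption does not apply)
City of Corbett levy = $192,672 × 0.01276 = $2,458.49472

$2,458.49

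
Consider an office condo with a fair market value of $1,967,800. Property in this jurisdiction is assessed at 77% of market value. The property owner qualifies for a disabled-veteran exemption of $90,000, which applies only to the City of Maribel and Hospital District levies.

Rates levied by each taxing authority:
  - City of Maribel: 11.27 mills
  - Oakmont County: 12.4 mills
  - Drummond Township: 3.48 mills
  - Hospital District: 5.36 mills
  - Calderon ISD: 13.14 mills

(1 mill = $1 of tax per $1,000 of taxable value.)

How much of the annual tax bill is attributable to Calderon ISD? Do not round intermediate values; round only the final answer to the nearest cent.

Assessed value = $1,967,800 × 0.77 = $1,515,206
Calderon ISD taxable value = $1,515,206 (exemption does not apply)
Calderon ISD levy = $1,515,206 × 0.01314 = $19,909.80684

$19,909.81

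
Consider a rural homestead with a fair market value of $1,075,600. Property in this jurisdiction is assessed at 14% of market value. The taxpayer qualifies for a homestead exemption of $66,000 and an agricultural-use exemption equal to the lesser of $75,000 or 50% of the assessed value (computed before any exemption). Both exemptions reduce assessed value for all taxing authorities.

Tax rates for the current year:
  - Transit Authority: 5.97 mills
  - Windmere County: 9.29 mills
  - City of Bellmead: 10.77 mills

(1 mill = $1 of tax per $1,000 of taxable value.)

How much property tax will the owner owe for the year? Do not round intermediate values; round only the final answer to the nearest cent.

Assessed value = $1,075,600 × 0.14 = $150,584
Agricultural-use exemption = min($75,000, 50% × $150,584) = min($75,000, $75,292) = $75,000 (dollar cap binds)
Taxable value = $150,584 − $66,000 − $75,000 = $9,584
Transit Authority: $9,584 × 0.00597 = $57.21648
Windmere County: $9,584 × 0.00929 = $89.03536
City of Bellmead: $9,584 × 0.01077 = $103.21968
Total = $249.47152

$249.47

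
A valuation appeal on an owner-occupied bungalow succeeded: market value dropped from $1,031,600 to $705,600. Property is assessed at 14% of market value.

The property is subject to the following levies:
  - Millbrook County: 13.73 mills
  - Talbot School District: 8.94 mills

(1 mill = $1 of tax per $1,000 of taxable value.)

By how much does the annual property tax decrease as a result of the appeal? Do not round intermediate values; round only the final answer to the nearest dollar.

$1,035

Old assessed value = $1,031,600 × 0.14 = $144,424
New assessed value = $705,600 × 0.14 = $98,784
Combined rate = 0.01373 + 0.00894 = 0.02267
Old tax = $144,424 × 0.02267 = $3,274.09208
New tax = $98,784 × 0.02267 = $2,239.43328
Reduction = $3,274.09208 − $2,239.43328 = $1,034.6588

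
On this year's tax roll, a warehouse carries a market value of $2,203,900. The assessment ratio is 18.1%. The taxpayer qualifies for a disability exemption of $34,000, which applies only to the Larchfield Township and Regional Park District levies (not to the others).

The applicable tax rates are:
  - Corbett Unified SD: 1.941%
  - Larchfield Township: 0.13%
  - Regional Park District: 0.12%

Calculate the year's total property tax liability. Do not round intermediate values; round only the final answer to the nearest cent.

$8,655.03

Assessed value = $2,203,900 × 0.181 = $398,905.9
Corbett Unified SD: $398,905.9 × 0.01941 = $7,742.763519
Larchfield Township: ($398,905.9 − $34,000) × 0.0013 = $364,905.9 × 0.0013 = $474.37767
Regional Park District: ($398,905.9 − $34,000) × 0.0012 = $364,905.9 × 0.0012 = $437.88708
Total = $8,655.028269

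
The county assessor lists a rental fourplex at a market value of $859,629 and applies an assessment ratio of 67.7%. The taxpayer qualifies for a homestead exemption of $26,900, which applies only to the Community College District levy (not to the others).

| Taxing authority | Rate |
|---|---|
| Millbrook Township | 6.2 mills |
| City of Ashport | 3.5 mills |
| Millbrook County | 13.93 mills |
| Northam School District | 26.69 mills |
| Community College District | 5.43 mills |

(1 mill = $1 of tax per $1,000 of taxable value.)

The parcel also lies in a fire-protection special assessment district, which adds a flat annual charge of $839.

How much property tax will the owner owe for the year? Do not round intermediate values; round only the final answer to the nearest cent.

$33,137.70

Assessed value = $859,629 × 0.677 = $581,968.833
Millbrook Township: $581,968.833 × 0.0062 = $3,608.2067646
City of Ashport: $581,968.833 × 0.0035 = $2,036.8909155
Millbrook County: $581,968.833 × 0.01393 = $8,106.82584369
Northam School District: $581,968.833 × 0.02669 = $15,532.74815277
Community College District: ($581,968.833 − $26,900) × 0.00543 = $555,068.833 × 0.00543 = $3,014.02376319
Levies subtotal = $32,298.69543975
Total = $32,298.69543975 + $839 = $33,137.69543975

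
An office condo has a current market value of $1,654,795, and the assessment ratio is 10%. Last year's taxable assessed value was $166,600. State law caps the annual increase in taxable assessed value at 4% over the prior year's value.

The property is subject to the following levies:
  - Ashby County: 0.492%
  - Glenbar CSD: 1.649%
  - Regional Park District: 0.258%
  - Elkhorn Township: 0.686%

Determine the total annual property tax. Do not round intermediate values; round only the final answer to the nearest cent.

Uncapped assessed value = $1,654,795 × 0.1 = $165,479.5
Cap limit = $166,600 × 1.04 = $173,264
Taxable assessed value = min($165,479.5, $173,264) = $165,479.5 (cap does not bind)
Ashby County: $165,479.5 × 0.00492 = $814.15914
Glenbar CSD: $165,479.5 × 0.01649 = $2,728.756955
Regional Park District: $165,479.5 × 0.00258 = $426.93711
Elkhorn Township: $165,479.5 × 0.00686 = $1,135.18937
Total = $5,105.042575

$5,105.04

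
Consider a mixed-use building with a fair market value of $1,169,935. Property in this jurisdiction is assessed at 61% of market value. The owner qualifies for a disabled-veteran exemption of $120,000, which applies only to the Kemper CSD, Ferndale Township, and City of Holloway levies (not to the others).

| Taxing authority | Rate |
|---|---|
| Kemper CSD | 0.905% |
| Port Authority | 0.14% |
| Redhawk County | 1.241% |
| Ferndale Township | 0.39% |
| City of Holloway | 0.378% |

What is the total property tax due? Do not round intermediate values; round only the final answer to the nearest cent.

Assessed value = $1,169,935 × 0.61 = $713,660.35
Kemper CSD: ($713,660.35 − $120,000) × 0.00905 = $593,660.35 × 0.00905 = $5,372.6261675
Port Authority: $713,660.35 × 0.0014 = $999.12449
Redhawk County: $713,660.35 × 0.01241 = $8,856.5249435
Ferndale Township: ($713,660.35 − $120,000) × 0.0039 = $593,660.35 × 0.0039 = $2,315.275365
City of Holloway: ($713,660.35 − $120,000) × 0.00378 = $593,660.35 × 0.00378 = $2,244.036123
Total = $19,787.587089

$19,787.59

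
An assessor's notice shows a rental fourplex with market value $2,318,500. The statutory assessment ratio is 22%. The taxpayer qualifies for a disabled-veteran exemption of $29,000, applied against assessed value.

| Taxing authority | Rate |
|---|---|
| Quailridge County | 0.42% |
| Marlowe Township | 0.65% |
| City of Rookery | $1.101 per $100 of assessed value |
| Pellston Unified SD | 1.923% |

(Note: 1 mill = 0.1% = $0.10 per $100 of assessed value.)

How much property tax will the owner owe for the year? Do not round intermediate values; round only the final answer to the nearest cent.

$19,695.01

Assessed value = $2,318,500 × 0.22 = $510,070
Taxable value = $510,070 − $29,000 = $481,070
Quailridge County: $481,070 × 0.0042 = $2,020.494
Marlowe Township: $481,070 × 0.0065 = $3,126.955
City of Rookery: $481,070 × 0.01101 = $5,296.5807
Pellston Unified SD: $481,070 × 0.01923 = $9,250.9761
Total = $19,695.0058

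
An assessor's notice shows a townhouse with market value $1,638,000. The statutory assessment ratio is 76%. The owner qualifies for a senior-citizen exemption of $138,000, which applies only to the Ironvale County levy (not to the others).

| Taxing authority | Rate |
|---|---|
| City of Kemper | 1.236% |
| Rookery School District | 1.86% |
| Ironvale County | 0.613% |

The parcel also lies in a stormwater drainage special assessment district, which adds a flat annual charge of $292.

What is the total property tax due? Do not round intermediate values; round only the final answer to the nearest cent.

Assessed value = $1,638,000 × 0.76 = $1,244,880
City of Kemper: $1,244,880 × 0.01236 = $15,386.7168
Rookery School District: $1,244,880 × 0.0186 = $23,154.768
Ironvale County: ($1,244,880 − $138,000) × 0.00613 = $1,106,880 × 0.00613 = $6,785.1744
Levies subtotal = $45,326.6592
Total = $45,326.6592 + $292 = $45,618.6592

$45,618.66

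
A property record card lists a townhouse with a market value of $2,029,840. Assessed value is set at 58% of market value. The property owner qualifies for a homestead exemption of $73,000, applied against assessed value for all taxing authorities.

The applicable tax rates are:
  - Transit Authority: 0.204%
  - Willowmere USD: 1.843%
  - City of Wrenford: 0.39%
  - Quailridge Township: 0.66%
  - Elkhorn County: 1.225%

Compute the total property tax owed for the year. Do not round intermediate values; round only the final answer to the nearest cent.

$47,728.16

Assessed value = $2,029,840 × 0.58 = $1,177,307.2
Taxable value = $1,177,307.2 − $73,000 = $1,104,307.2
Transit Authority: $1,104,307.2 × 0.00204 = $2,252.786688
Willowmere USD: $1,104,307.2 × 0.01843 = $20,352.381696
City of Wrenford: $1,104,307.2 × 0.0039 = $4,306.79808
Quailridge Township: $1,104,307.2 × 0.0066 = $7,288.42752
Elkhorn County: $1,104,307.2 × 0.01225 = $13,527.7632
Total = $2,252.786688 + $20,352.381696 + $4,306.79808 + $7,288.42752 + $13,527.7632 = $47,728.157184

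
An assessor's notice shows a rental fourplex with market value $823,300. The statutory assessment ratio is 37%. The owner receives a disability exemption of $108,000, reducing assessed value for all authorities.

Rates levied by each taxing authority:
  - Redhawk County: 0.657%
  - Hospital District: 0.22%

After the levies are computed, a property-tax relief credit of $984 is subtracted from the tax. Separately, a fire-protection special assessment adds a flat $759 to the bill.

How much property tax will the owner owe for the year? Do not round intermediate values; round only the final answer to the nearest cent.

Assessed value = $823,300 × 0.37 = $304,621
Taxable value = $304,621 − $108,000 = $196,621
Redhawk County: $196,621 × 0.00657 = $1,291.79997
Hospital District: $196,621 × 0.0022 = $432.5662
Levies subtotal = $1,724.36617
After credit = $1,724.36617 − $984 = $740.36617
Total = $740.36617 + $759 = $1,499.36617

$1,499.37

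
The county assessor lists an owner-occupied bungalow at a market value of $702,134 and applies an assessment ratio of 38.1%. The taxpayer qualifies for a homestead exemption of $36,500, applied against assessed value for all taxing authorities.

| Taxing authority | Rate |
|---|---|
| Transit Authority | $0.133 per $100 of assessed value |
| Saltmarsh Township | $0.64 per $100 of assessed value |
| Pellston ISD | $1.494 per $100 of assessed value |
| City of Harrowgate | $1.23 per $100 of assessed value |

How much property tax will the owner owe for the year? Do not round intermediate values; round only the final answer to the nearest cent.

Assessed value = $702,134 × 0.381 = $267,513.054
Taxable value = $267,513.054 − $36,500 = $231,013.054
Transit Authority: $231,013.054 × 0.00133 = $307.24736182
Saltmarsh Township: $231,013.054 × 0.0064 = $1,478.4835456
Pellston ISD: $231,013.054 × 0.01494 = $3,451.33502676
City of Harrowgate: $231,013.054 × 0.0123 = $2,841.4605642
Total = $307.24736182 + $1,478.4835456 + $3,451.33502676 + $2,841.4605642 = $8,078.52649838

$8,078.53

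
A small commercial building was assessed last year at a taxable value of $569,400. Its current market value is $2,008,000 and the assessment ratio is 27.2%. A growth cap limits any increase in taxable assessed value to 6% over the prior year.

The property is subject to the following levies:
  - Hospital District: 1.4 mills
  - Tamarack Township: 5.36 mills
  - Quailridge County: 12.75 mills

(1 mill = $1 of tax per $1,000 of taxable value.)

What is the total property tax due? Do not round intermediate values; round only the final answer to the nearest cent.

$10,655.89

Uncapped assessed value = $2,008,000 × 0.272 = $546,176
Cap limit = $569,400 × 1.06 = $603,564
Taxable assessed value = min($546,176, $603,564) = $546,176 (cap does not bind)
Hospital District: $546,176 × 0.0014 = $764.6464
Tamarack Township: $546,176 × 0.00536 = $2,927.50336
Quailridge County: $546,176 × 0.01275 = $6,963.744
Total = $10,655.89376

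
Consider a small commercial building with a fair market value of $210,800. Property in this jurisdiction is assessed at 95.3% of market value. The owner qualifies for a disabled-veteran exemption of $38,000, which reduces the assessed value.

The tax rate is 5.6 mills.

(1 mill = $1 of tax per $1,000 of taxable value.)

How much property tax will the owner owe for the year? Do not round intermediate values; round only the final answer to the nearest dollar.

$912

Assessed value = $210,800 × 0.953 = $200,892.4
Taxable value = $200,892.4 − $38,000 = $162,892.4
Tax = $162,892.4 × 0.0056 = $912.19744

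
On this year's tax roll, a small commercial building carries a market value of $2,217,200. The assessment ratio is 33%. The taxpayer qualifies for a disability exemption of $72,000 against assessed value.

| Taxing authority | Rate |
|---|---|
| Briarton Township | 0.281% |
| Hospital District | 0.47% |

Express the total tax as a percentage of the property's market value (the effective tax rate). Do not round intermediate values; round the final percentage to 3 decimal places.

Assessed value = $2,217,200 × 0.33 = $731,676
Taxable value = $731,676 − $72,000 = $659,676
Briarton Township: $659,676 × 0.00281 = $1,853.68956
Hospital District: $659,676 × 0.0047 = $3,100.4772
Total tax = $4,954.16676
Effective rate = $4,954.16676 ÷ $2,217,200 = 0.223% of market value

0.223%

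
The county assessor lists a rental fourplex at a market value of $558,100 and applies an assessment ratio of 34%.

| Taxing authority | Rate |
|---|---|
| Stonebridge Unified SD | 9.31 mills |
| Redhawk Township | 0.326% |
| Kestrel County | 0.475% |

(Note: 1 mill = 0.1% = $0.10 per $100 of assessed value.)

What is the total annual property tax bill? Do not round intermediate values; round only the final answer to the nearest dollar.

Assessed value = $558,100 × 0.34 = $189,754
Stonebridge Unified SD: $189,754 × 0.00931 = $1,766.60974
Redhawk Township: $189,754 × 0.00326 = $618.59804
Kestrel County: $189,754 × 0.00475 = $901.3315
Total = $3,286.53928

$3,287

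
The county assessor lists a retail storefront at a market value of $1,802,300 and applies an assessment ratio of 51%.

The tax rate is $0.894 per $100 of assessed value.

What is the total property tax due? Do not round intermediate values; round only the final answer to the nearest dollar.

Assessed value = $1,802,300 × 0.51 = $919,173
Tax = $919,173 × 0.00894 = $8,217.40662

$8,217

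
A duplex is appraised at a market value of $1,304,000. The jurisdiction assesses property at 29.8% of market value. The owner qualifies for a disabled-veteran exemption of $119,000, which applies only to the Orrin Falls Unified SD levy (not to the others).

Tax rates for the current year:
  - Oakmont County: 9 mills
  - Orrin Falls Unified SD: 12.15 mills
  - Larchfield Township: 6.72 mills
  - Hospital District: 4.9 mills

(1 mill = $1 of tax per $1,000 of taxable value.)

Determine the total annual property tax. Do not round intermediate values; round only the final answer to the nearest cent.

$11,288.31

Assessed value = $1,304,000 × 0.298 = $388,592
Oakmont County: $388,592 × 0.009 = $3,497.328
Orrin Falls Unified SD: ($388,592 − $119,000) × 0.01215 = $269,592 × 0.01215 = $3,275.5428
Larchfield Township: $388,592 × 0.00672 = $2,611.33824
Hospital District: $388,592 × 0.0049 = $1,904.1008
Total = $11,288.30984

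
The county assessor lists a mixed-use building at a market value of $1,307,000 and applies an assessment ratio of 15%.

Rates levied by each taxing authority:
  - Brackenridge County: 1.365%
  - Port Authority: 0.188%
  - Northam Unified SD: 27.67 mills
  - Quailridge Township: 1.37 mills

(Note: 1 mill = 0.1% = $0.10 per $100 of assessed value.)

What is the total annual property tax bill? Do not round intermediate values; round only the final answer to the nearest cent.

Assessed value = $1,307,000 × 0.15 = $196,050
Brackenridge County: $196,050 × 0.01365 = $2,676.0825
Port Authority: $196,050 × 0.00188 = $368.574
Northam Unified SD: $196,050 × 0.02767 = $5,424.7035
Quailridge Township: $196,050 × 0.00137 = $268.5885
Total = $8,737.9485

$8,737.95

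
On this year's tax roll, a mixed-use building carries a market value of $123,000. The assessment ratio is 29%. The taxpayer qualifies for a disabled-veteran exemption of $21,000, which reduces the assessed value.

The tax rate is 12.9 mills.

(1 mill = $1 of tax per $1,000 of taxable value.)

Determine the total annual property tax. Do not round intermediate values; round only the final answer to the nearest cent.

Assessed value = $123,000 × 0.29 = $35,670
Taxable value = $35,670 − $21,000 = $14,670
Tax = $14,670 × 0.0129 = $189.243

$189.24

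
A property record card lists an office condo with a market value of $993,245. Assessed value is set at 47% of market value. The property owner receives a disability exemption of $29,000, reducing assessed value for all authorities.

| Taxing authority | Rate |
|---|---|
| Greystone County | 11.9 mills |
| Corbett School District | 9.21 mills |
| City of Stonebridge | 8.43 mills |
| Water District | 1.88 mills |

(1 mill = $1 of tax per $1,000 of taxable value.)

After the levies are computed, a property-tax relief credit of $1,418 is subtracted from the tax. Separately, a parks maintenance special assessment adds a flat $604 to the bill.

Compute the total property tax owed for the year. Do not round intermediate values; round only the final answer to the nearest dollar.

Assessed value = $993,245 × 0.47 = $466,825.15
Taxable value = $466,825.15 − $29,000 = $437,825.15
Greystone County: $437,825.15 × 0.0119 = $5,210.119285
Corbett School District: $437,825.15 × 0.00921 = $4,032.3696315
City of Stonebridge: $437,825.15 × 0.00843 = $3,690.8660145
Water District: $437,825.15 × 0.00188 = $823.111282
Levies subtotal = $13,756.466213
After credit = $13,756.466213 − $1,418 = $12,338.466213
Total = $12,338.466213 + $604 = $12,942.466213

$12,942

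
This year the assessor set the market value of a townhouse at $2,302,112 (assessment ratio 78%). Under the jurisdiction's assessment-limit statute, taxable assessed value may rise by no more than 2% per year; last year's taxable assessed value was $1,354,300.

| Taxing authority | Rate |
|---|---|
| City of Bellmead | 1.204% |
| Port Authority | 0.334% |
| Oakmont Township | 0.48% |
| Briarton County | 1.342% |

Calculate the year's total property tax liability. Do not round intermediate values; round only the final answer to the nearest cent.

Uncapped assessed value = $2,302,112 × 0.78 = $1,795,647.36
Cap limit = $1,354,300 × 1.02 = $1,381,386
Taxable assessed value = min($1,795,647.36, $1,381,386) = $1,381,386 (cap binds)
City of Bellmead: $1,381,386 × 0.01204 = $16,631.88744
Port Authority: $1,381,386 × 0.00334 = $4,613.82924
Oakmont Township: $1,381,386 × 0.0048 = $6,630.6528
Briarton County: $1,381,386 × 0.01342 = $18,538.20012
Total = $46,414.5696

$46,414.57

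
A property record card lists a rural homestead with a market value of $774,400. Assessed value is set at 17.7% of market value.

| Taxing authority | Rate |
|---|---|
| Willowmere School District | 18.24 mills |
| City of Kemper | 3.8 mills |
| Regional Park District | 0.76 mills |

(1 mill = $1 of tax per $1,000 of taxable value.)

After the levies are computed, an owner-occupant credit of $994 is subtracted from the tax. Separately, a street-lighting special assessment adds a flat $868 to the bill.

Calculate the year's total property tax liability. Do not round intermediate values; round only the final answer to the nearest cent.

$2,999.17

Assessed value = $774,400 × 0.177 = $137,068.8
Willowmere School District: $137,068.8 × 0.01824 = $2,500.134912
City of Kemper: $137,068.8 × 0.0038 = $520.86144
Regional Park District: $137,068.8 × 0.00076 = $104.172288
Levies subtotal = $3,125.16864
After credit = $3,125.16864 − $994 = $2,131.16864
Total = $2,131.16864 + $868 = $2,999.16864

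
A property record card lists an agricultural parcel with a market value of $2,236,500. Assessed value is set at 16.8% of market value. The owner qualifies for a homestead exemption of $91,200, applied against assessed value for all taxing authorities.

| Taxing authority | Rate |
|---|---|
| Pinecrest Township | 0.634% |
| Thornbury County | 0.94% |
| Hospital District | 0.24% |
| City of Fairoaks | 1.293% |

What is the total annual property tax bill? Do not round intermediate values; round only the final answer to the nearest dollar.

$8,840

Assessed value = $2,236,500 × 0.168 = $375,732
Taxable value = $375,732 − $91,200 = $284,532
Pinecrest Township: $284,532 × 0.00634 = $1,803.93288
Thornbury County: $284,532 × 0.0094 = $2,674.6008
Hospital District: $284,532 × 0.0024 = $682.8768
City of Fairoaks: $284,532 × 0.01293 = $3,678.99876
Total = $1,803.93288 + $2,674.6008 + $682.8768 + $3,678.99876 = $8,840.40924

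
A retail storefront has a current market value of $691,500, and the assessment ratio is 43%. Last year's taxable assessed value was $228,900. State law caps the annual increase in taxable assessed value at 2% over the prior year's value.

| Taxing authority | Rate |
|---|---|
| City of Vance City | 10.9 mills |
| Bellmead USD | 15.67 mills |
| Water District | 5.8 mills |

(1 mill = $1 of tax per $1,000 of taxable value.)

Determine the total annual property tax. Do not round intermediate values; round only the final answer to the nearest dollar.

$7,558

Uncapped assessed value = $691,500 × 0.43 = $297,345
Cap limit = $228,900 × 1.02 = $233,478
Taxable assessed value = min($297,345, $233,478) = $233,478 (cap binds)
City of Vance City: $233,478 × 0.0109 = $2,544.9102
Bellmead USD: $233,478 × 0.01567 = $3,658.60026
Water District: $233,478 × 0.0058 = $1,354.1724
Total = $7,557.68286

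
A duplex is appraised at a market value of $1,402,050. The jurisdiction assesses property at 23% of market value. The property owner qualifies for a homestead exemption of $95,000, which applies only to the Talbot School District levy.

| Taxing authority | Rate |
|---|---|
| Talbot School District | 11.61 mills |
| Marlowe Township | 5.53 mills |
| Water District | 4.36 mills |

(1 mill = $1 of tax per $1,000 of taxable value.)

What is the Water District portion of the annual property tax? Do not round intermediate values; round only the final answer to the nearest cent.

Assessed value = $1,402,050 × 0.23 = $322,471.5
Water District taxable value = $322,471.5 (exemption does not apply)
Water District levy = $322,471.5 × 0.00436 = $1,405.97574

$1,405.98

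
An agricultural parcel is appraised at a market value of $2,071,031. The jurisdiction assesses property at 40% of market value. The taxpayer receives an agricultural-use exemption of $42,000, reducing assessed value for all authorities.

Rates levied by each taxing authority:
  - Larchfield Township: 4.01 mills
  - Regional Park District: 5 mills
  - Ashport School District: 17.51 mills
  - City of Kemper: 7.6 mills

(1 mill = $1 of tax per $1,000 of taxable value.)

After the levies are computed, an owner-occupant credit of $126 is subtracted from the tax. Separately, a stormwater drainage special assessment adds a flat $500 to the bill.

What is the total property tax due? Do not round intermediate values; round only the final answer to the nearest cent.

$27,206.39

Assessed value = $2,071,031 × 0.4 = $828,412.4
Taxable value = $828,412.4 − $42,000 = $786,412.4
Larchfield Township: $786,412.4 × 0.00401 = $3,153.513724
Regional Park District: $786,412.4 × 0.005 = $3,932.062
Ashport School District: $786,412.4 × 0.01751 = $13,770.081124
City of Kemper: $786,412.4 × 0.0076 = $5,976.73424
Levies subtotal = $26,832.391088
After credit = $26,832.391088 − $126 = $26,706.391088
Total = $26,706.391088 + $500 = $27,206.391088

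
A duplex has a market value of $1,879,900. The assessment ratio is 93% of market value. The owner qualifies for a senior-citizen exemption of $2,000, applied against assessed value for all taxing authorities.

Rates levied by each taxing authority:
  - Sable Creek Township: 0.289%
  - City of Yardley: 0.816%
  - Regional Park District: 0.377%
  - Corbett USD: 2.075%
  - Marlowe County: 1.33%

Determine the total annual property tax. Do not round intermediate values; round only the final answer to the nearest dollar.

Assessed value = $1,879,900 × 0.93 = $1,748,307
Taxable value = $1,748,307 − $2,000 = $1,746,307
Sable Creek Township: $1,746,307 × 0.00289 = $5,046.82723
City of Yardley: $1,746,307 × 0.00816 = $14,249.86512
Regional Park District: $1,746,307 × 0.00377 = $6,583.57739
Corbett USD: $1,746,307 × 0.02075 = $36,235.87025
Marlowe County: $1,746,307 × 0.0133 = $23,225.8831
Total = $5,046.82723 + $14,249.86512 + $6,583.57739 + $36,235.87025 + $23,225.8831 = $85,342.02309

$85,342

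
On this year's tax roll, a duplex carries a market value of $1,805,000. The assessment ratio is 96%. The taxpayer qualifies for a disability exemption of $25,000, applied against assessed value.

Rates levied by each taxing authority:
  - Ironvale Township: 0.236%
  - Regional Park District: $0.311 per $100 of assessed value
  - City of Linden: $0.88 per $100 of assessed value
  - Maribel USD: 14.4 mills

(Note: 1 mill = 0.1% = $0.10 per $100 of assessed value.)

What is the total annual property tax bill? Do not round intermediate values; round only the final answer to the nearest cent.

Assessed value = $1,805,000 × 0.96 = $1,732,800
Taxable value = $1,732,800 − $25,000 = $1,707,800
Ironvale Township: $1,707,800 × 0.00236 = $4,030.408
Regional Park District: $1,707,800 × 0.00311 = $5,311.258
City of Linden: $1,707,800 × 0.0088 = $15,028.64
Maribel USD: $1,707,800 × 0.0144 = $24,592.32
Total = $48,962.626

$48,962.63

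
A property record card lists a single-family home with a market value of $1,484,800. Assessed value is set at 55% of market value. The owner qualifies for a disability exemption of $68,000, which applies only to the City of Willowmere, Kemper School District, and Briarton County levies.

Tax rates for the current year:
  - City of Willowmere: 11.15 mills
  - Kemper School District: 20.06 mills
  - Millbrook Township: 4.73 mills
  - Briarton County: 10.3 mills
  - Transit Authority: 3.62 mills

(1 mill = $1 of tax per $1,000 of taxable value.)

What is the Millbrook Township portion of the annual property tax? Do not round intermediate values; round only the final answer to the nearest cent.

Assessed value = $1,484,800 × 0.55 = $816,640
Millbrook Township taxable value = $816,640 (exemption does not apply)
Millbrook Township levy = $816,640 × 0.00473 = $3,862.7072

$3,862.71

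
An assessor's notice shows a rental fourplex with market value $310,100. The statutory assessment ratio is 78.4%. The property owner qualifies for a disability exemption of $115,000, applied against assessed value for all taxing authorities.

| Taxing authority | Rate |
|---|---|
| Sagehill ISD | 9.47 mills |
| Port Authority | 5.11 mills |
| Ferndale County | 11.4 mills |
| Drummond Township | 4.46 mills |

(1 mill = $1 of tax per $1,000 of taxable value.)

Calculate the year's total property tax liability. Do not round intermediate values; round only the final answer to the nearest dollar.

$3,900

Assessed value = $310,100 × 0.784 = $243,118.4
Taxable value = $243,118.4 − $115,000 = $128,118.4
Sagehill ISD: $128,118.4 × 0.00947 = $1,213.281248
Port Authority: $128,118.4 × 0.00511 = $654.685024
Ferndale County: $128,118.4 × 0.0114 = $1,460.54976
Drummond Township: $128,118.4 × 0.00446 = $571.408064
Total = $1,213.281248 + $654.685024 + $1,460.54976 + $571.408064 = $3,899.924096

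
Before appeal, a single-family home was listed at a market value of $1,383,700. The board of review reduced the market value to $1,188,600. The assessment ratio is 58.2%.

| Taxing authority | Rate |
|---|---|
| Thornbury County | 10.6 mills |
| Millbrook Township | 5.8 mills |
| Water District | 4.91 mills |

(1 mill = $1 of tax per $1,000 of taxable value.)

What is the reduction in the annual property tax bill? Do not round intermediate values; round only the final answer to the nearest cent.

Old assessed value = $1,383,700 × 0.582 = $805,313.4
New assessed value = $1,188,600 × 0.582 = $691,765.2
Combined rate = 0.0106 + 0.0058 + 0.00491 = 0.02131
Old tax = $805,313.4 × 0.02131 = $17,161.228554
New tax = $691,765.2 × 0.02131 = $14,741.516412
Reduction = $17,161.228554 − $14,741.516412 = $2,419.712142

$2,419.71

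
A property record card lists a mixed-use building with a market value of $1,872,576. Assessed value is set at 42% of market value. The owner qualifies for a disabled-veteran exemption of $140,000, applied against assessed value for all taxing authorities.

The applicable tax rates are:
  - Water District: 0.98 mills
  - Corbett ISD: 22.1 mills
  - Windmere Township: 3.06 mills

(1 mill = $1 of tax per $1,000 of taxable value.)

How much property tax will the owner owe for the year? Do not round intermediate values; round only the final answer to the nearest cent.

Assessed value = $1,872,576 × 0.42 = $786,481.92
Taxable value = $786,481.92 − $140,000 = $646,481.92
Water District: $646,481.92 × 0.00098 = $633.5522816
Corbett ISD: $646,481.92 × 0.0221 = $14,287.250432
Windmere Township: $646,481.92 × 0.00306 = $1,978.2346752
Total = $633.5522816 + $14,287.250432 + $1,978.2346752 = $16,899.0373888

$16,899.04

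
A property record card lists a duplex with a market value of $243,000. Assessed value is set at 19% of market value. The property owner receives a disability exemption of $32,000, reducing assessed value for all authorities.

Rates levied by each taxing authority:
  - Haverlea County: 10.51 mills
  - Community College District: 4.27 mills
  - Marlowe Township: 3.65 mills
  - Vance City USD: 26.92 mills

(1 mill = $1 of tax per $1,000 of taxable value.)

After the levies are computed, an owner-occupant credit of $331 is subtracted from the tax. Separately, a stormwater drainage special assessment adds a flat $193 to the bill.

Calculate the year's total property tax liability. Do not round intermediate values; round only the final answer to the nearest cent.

Assessed value = $243,000 × 0.19 = $46,170
Taxable value = $46,170 − $32,000 = $14,170
Haverlea County: $14,170 × 0.01051 = $148.9267
Community College District: $14,170 × 0.00427 = $60.5059
Marlowe Township: $14,170 × 0.00365 = $51.7205
Vance City USD: $14,170 × 0.02692 = $381.4564
Levies subtotal = $642.6095
After credit = $642.6095 − $331 = $311.6095
Total = $311.6095 + $193 = $504.6095

$504.61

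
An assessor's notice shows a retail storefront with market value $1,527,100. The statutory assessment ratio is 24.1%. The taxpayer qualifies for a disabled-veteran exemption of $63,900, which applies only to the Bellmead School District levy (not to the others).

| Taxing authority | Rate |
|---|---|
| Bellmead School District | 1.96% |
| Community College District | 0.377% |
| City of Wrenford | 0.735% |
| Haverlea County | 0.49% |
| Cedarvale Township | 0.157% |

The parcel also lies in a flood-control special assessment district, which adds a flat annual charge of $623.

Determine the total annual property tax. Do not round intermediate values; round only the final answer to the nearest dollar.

Assessed value = $1,527,100 × 0.241 = $368,031.1
Bellmead School District: ($368,031.1 − $63,900) × 0.0196 = $304,131.1 × 0.0196 = $5,960.96956
Community College District: $368,031.1 × 0.00377 = $1,387.477247
City of Wrenford: $368,031.1 × 0.00735 = $2,705.028585
Haverlea County: $368,031.1 × 0.0049 = $1,803.35239
Cedarvale Township: $368,031.1 × 0.00157 = $577.808827
Levies subtotal = $12,434.636609
Total = $12,434.636609 + $623 = $13,057.636609

$13,058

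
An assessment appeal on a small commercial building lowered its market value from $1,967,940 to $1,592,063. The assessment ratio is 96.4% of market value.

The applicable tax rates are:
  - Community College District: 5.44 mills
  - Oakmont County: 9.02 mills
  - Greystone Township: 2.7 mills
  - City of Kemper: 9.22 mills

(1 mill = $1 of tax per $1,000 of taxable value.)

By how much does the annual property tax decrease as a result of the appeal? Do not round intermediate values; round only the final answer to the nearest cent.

Old assessed value = $1,967,940 × 0.964 = $1,897,094.16
New assessed value = $1,592,063 × 0.964 = $1,534,748.732
Combined rate = 0.00544 + 0.00902 + 0.0027 + 0.00922 = 0.02638
Old tax = $1,897,094.16 × 0.02638 = $50,045.3439408
New tax = $1,534,748.732 × 0.02638 = $40,486.67155016
Reduction = $50,045.3439408 − $40,486.67155016 = $9,558.67239064

$9,558.67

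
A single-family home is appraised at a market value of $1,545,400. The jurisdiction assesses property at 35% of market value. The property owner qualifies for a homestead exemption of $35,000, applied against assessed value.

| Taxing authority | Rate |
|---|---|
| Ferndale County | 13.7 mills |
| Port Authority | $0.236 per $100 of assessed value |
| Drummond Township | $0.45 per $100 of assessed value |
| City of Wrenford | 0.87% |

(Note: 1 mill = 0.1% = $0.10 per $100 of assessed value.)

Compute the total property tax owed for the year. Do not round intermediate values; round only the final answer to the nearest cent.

Assessed value = $1,545,400 × 0.35 = $540,890
Taxable value = $540,890 − $35,000 = $505,890
Ferndale County: $505,890 × 0.0137 = $6,930.693
Port Authority: $505,890 × 0.00236 = $1,193.9004
Drummond Township: $505,890 × 0.0045 = $2,276.505
City of Wrenford: $505,890 × 0.0087 = $4,401.243
Total = $14,802.3414

$14,802.34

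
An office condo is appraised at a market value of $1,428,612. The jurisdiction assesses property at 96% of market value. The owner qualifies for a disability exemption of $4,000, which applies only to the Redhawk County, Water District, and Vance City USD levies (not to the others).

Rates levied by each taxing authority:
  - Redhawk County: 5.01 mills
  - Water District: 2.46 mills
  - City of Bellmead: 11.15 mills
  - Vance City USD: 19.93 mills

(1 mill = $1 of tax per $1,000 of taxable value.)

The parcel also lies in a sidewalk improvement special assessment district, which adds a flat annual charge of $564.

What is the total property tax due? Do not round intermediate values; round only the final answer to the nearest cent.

Assessed value = $1,428,612 × 0.96 = $1,371,467.52
Redhawk County: ($1,371,467.52 − $4,000) × 0.00501 = $1,367,467.52 × 0.00501 = $6,851.0122752
Water District: ($1,371,467.52 − $4,000) × 0.00246 = $1,367,467.52 × 0.00246 = $3,363.9700992
City of Bellmead: $1,371,467.52 × 0.01115 = $15,291.862848
Vance City USD: ($1,371,467.52 − $4,000) × 0.01993 = $1,367,467.52 × 0.01993 = $27,253.6276736
Levies subtotal = $52,760.472896
Total = $52,760.472896 + $564 = $53,324.472896

$53,324.47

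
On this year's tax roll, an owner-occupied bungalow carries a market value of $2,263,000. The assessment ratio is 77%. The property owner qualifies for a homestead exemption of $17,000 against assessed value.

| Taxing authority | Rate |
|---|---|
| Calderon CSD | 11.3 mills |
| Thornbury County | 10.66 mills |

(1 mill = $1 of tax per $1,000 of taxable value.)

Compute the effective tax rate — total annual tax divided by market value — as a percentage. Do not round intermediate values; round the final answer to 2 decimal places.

Assessed value = $2,263,000 × 0.77 = $1,742,510
Taxable value = $1,742,510 − $17,000 = $1,725,510
Calderon CSD: $1,725,510 × 0.0113 = $19,498.263
Thornbury County: $1,725,510 × 0.01066 = $18,393.9366
Total tax = $37,892.1996
Effective rate = $37,892.1996 ÷ $2,263,000 = 1.67% of market value

1.67%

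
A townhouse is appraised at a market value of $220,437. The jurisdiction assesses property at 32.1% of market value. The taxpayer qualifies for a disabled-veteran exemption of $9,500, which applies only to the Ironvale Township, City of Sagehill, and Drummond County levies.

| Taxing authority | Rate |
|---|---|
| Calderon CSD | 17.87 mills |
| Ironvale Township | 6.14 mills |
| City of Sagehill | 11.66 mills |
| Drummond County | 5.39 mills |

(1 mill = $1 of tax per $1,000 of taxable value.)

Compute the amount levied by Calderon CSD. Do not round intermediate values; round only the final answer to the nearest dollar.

Assessed value = $220,437 × 0.321 = $70,760.277
Calderon CSD taxable value = $70,760.277 (exemption does not apply)
Calderon CSD levy = $70,760.277 × 0.01787 = $1,264.48614999

$1,264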